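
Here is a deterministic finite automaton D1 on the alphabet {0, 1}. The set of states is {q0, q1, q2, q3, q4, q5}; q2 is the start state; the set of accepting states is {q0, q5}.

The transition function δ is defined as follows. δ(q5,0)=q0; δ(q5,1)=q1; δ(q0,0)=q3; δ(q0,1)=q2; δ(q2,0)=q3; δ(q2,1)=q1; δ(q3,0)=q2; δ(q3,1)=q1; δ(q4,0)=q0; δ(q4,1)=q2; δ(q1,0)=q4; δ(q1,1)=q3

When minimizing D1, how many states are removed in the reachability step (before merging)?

BFS from q2 reaches {q0, q1, q2, q3, q4}; the 1 state(s) q5 are never visited.

1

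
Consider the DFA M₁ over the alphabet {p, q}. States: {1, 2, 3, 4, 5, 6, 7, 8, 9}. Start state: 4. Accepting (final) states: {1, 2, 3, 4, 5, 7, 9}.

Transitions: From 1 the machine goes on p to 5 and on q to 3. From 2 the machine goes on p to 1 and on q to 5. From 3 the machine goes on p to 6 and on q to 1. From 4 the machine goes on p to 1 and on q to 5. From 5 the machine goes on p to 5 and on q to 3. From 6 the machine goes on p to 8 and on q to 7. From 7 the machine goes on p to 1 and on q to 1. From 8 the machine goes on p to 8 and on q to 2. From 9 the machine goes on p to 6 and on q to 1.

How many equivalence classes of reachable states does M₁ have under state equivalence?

First remove the unreachable states {9}; 8 states remain.
Start with accepting vs non-accepting: {1,2,3,4,5,7} | {6,8}.
On input p, block {1,2,3,4,5,7} splits into {1,2,4,5,7} and {3}.
Refine {1,2,4,5,7} on symbol q: members go to different blocks, giving {2,4,7} and {1,5}.
No further refinement is possible. Final partition (4 blocks): {2,4,7} | {6,8} | {3} | {1,5}.

4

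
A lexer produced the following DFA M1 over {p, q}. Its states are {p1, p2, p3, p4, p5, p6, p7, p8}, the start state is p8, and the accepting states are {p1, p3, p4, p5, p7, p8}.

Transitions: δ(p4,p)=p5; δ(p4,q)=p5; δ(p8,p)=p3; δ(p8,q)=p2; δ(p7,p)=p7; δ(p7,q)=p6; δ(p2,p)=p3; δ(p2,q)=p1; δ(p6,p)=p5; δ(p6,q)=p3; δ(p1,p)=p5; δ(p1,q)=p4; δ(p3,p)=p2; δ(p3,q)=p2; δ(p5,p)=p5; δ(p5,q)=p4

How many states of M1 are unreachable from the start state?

No path from p8 leads to p6, p7; the other 6 states are all reachable.

2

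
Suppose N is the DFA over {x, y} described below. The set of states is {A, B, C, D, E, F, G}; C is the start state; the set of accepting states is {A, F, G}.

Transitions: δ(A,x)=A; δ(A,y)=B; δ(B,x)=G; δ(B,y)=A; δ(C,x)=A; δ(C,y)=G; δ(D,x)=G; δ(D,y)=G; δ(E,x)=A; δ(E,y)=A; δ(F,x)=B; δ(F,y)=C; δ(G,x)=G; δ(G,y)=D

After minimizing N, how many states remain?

2

States {E,F} cannot be reached from the start state, so discard them.
Start with accepting vs non-accepting: {A,G} | {B,C,D}.
Stable partition: {A,G} | {B,C,D} — 2 equivalence classes.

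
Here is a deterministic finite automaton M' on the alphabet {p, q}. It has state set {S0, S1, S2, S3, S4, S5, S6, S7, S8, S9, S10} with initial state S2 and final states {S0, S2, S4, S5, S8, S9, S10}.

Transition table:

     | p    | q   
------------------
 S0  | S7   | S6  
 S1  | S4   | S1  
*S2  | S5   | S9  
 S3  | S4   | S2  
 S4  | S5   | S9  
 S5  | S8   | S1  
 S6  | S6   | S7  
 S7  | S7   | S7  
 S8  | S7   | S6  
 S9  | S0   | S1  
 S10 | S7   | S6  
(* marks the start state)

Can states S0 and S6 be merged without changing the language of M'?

No

Reachable states from the start: {S0,S1,S2,S4,S5,S6,S7,S8,S9}. Unreachable: {S3,S10} — drop them.
Initial partition by acceptance: {S0,S2,S4,S5,S8,S9} | {S1,S6,S7}.
Refine {S0,S2,S4,S5,S8,S9} on symbol p: members go to different blocks, giving {S2,S4,S5,S9} and {S0,S8}.
On input p, block {S2,S4,S5,S9} splits into {S2,S4} and {S5,S9}.
Split {S1,S6,S7} by δ(·,p) → {S6,S7} and {S1}.
No further refinement is possible. Final partition (5 blocks): {S2,S4} | {S6,S7} | {S0,S8} | {S5,S9} | {S1}.
S0 and S6 end up in different blocks, so they are distinguishable. For instance, the string 'ε' is accepted from only S0.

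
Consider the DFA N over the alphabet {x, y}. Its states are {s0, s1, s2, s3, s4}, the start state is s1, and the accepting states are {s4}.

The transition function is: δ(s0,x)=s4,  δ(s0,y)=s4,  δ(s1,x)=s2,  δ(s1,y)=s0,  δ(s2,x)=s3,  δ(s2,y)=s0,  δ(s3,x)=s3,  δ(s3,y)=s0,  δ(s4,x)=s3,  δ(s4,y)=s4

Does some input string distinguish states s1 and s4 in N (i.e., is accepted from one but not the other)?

Every state is reachable, so we keep all 5.
Start with accepting vs non-accepting: {s4} | {s0,s1,s2,s3}.
Split {s0,s1,s2,s3} by δ(·,x) → {s1,s2,s3} and {s0}.
Stable partition: {s4} | {s1,s2,s3} | {s0} — 3 equivalence classes.
s1 and s4 end up in different blocks, so they are distinguishable. For instance, the string 'ε' is accepted from only s4.

Yes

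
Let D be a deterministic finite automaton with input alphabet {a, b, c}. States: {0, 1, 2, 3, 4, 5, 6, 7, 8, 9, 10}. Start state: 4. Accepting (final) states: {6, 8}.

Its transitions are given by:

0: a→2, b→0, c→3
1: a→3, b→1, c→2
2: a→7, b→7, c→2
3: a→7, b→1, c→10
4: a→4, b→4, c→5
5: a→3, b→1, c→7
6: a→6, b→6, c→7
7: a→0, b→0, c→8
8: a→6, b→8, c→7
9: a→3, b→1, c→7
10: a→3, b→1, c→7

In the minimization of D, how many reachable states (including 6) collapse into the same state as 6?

Reachable states from the start: {0,1,2,3,4,5,6,7,8,10}. Unreachable: {9} — drop them.
P0 = {6,8} | {0,1,2,3,4,5,7,10}.
Split {0,1,2,3,4,5,7,10} by δ(·,c) → {0,1,2,3,4,5,10} and {7}.
On input a, block {0,1,2,3,4,5,10} splits into {0,1,4,5,10} and {2,3}.
Refine {0,1,4,5,10} on symbol a: members go to different blocks, giving {0,1,5,10} and {4}.
Refine {0,1,5,10} on symbol c: members go to different blocks, giving {0,1} and {5,10}.
Refine {2,3} on symbol b: members go to different blocks, giving {2} and {3}.
Refine {0,1} on symbol a: members go to different blocks, giving {0} and {1}.
Stable partition: {6,8} | {0} | {7} | {2} | {4} | {5,10} | {3} | {1} — 8 equivalence classes.
State 6 belongs to the block {6,8}, which has 2 states.

2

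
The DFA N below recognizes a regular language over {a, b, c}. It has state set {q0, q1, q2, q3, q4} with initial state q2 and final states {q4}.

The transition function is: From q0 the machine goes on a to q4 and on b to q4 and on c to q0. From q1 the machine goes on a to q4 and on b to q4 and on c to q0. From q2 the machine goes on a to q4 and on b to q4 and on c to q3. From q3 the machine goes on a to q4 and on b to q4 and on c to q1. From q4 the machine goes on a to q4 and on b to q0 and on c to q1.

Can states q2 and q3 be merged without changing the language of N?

Yes

Every state is reachable, so we keep all 5.
Initial partition by acceptance: {q4} | {q0,q1,q2,q3}.
No further refinement is possible. Final partition (2 blocks): {q4} | {q0,q1,q2,q3}.
q2 and q3 lie in the same block of the stable partition, so they are equivalent — no string distinguishes them.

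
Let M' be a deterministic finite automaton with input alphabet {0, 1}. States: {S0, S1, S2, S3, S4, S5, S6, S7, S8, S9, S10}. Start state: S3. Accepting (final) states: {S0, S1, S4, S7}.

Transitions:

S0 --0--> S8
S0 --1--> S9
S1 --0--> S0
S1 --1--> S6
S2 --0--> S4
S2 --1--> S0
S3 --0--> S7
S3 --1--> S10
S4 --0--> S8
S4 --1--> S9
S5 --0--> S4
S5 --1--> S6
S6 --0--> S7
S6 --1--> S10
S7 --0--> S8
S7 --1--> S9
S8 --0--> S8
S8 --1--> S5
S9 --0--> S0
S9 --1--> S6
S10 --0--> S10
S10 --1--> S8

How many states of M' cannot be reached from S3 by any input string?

No path from S3 leads to S1, S2; the other 9 states are all reachable.

2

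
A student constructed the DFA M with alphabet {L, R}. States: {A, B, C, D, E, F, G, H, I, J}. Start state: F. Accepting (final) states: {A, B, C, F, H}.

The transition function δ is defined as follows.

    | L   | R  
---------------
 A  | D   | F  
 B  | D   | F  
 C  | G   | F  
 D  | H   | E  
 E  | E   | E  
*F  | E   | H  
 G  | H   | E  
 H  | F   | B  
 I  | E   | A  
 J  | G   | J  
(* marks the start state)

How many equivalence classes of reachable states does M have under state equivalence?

5

First remove the unreachable states {A,C,G,I,J}; 5 states remain.
Initial partition by acceptance: {B,F,H} | {D,E}.
Split {B,F,H} by δ(·,L) → {B,F} and {H}.
Split {B,F} by δ(·,R) → {B} and {F}.
On input L, block {D,E} splits into {D} and {E}.
Stable partition: {B} | {D} | {H} | {F} | {E} — 5 equivalence classes.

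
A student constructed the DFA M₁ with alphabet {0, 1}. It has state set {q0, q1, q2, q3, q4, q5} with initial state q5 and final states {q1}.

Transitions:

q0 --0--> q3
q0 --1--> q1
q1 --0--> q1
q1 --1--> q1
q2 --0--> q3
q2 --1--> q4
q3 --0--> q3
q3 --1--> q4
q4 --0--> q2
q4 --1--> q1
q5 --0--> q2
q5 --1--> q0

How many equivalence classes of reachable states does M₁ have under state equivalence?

3

Every state is reachable, so we keep all 6.
Initial partition by acceptance: {q1} | {q0,q2,q3,q4,q5}.
On input 1, block {q0,q2,q3,q4,q5} splits into {q2,q3,q5} and {q0,q4}.
Stable partition: {q1} | {q2,q3,q5} | {q0,q4} — 3 equivalence classes.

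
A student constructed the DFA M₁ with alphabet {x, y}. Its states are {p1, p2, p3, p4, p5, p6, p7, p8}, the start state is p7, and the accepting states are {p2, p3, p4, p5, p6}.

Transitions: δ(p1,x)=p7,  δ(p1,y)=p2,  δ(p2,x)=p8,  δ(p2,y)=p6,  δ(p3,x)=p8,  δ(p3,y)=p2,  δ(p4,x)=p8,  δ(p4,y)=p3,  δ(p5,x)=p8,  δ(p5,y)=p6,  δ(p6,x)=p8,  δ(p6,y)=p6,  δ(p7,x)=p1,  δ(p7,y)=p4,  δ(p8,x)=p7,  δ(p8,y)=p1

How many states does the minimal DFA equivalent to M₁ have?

Reachable states from the start: {p1,p2,p3,p4,p6,p7,p8}. Unreachable: {p5} — drop them.
Initial partition by acceptance: {p2,p3,p4,p6} | {p1,p7,p8}.
On input y, block {p1,p7,p8} splits into {p1,p7} and {p8}.
The partition is now stable with 3 blocks: {p2,p3,p4,p6} | {p1,p7} | {p8}.

3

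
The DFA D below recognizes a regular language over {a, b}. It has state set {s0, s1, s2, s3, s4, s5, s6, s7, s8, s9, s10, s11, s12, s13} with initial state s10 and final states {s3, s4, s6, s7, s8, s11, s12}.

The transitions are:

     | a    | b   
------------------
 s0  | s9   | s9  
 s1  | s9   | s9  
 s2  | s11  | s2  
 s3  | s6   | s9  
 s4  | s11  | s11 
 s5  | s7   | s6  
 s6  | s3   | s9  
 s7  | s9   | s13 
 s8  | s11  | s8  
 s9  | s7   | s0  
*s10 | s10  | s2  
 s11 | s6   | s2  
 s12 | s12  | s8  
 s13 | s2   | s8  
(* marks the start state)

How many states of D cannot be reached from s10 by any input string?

4

BFS from s10 reaches {s0, s2, s3, s6, s7, s8, s9, s10, s11, s13}; the 4 state(s) s1, s4, s5, s12 are never visited.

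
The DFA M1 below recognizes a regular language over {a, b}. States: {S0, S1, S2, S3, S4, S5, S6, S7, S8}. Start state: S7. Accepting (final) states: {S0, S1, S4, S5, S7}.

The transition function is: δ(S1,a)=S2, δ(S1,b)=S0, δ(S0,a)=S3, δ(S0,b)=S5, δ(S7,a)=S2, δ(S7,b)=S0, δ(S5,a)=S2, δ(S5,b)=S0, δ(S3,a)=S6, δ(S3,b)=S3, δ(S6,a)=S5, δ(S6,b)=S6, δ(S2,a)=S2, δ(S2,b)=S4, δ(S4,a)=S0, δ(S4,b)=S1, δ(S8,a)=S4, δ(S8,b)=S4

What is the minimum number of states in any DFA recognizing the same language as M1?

States {S8} cannot be reached from the start state, so discard them.
P0 = {S0,S1,S4,S5,S7} | {S2,S3,S6}.
Refine {S0,S1,S4,S5,S7} on symbol a: members go to different blocks, giving {S0,S1,S5,S7} and {S4}.
Refine {S2,S3,S6} on symbol a: members go to different blocks, giving {S2,S3} and {S6}.
Refine {S2,S3} on symbol a: members go to different blocks, giving {S2} and {S3}.
Refine {S0,S1,S5,S7} on symbol a: members go to different blocks, giving {S1,S5,S7} and {S0}.
No further refinement is possible. Final partition (6 blocks): {S1,S5,S7} | {S2} | {S4} | {S6} | {S3} | {S0}.

6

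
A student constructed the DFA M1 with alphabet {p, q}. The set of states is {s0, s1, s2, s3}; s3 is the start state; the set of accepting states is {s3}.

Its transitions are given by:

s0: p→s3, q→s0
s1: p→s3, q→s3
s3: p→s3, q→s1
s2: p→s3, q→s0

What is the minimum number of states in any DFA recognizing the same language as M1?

2

Reachable states from the start: {s1,s3}. Unreachable: {s0,s2} — drop them.
Initial partition by acceptance: {s3} | {s1}.
No further refinement is possible. Final partition (2 blocks): {s3} | {s1}.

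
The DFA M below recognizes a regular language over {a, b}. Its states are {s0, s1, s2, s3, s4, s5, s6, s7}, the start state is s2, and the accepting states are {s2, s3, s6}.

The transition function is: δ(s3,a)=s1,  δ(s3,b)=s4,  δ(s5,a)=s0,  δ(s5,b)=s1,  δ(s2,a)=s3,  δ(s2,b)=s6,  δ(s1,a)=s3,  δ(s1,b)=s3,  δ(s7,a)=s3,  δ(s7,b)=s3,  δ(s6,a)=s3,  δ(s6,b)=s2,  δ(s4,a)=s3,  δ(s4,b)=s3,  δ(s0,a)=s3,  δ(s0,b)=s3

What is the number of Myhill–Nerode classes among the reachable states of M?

3

States {s0,s5,s7} cannot be reached from the start state, so discard them.
Start with accepting vs non-accepting: {s2,s3,s6} | {s1,s4}.
Refine {s2,s3,s6} on symbol a: members go to different blocks, giving {s2,s6} and {s3}.
Stable partition: {s2,s6} | {s1,s4} | {s3} — 3 equivalence classes.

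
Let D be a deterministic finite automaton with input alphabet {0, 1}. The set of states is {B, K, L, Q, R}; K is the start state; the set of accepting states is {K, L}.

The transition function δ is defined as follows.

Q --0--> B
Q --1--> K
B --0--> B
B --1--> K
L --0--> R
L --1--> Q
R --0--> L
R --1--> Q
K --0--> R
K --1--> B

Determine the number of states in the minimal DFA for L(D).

All states are reachable from the start state.
Initial partition by acceptance: {K,L} | {B,Q,R}.
Split {B,Q,R} by δ(·,0) → {B,Q} and {R}.
Stable partition: {K,L} | {B,Q} | {R} — 3 equivalence classes.

3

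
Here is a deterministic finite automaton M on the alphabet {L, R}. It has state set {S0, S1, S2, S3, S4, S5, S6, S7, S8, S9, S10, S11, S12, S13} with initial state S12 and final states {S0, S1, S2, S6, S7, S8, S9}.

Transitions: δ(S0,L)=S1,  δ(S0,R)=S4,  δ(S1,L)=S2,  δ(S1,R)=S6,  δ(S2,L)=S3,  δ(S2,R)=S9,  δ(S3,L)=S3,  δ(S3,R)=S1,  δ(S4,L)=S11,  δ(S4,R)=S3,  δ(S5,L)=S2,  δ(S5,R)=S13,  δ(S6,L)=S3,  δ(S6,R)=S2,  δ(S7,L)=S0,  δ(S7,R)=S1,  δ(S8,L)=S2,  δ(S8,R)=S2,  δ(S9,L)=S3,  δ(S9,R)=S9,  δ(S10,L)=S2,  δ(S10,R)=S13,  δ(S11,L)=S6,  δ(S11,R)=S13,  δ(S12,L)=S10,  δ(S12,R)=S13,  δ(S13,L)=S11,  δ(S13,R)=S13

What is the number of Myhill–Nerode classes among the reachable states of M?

Reachable states from the start: {S1,S2,S3,S6,S9,S10,S11,S12,S13}. Unreachable: {S0,S4,S5,S7,S8} — drop them.
P0 = {S1,S2,S6,S9} | {S3,S10,S11,S12,S13}.
On input L, block {S1,S2,S6,S9} splits into {S2,S6,S9} and {S1}.
On input L, block {S3,S10,S11,S12,S13} splits into {S3,S12,S13} and {S10,S11}.
On input L, block {S3,S12,S13} splits into {S12,S13} and {S3}.
No further refinement is possible. Final partition (5 blocks): {S2,S6,S9} | {S12,S13} | {S1} | {S10,S11} | {S3}.

5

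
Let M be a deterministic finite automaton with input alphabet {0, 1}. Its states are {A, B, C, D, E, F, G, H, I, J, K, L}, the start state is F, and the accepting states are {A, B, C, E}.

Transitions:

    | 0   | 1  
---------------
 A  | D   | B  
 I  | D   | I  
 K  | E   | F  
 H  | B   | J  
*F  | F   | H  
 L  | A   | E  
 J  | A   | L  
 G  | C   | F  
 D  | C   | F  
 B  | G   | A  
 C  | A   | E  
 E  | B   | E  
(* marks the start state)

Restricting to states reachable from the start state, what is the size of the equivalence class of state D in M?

States {I,K} cannot be reached from the start state, so discard them.
Start with accepting vs non-accepting: {A,B,C,E} | {D,F,G,H,J,L}.
On input 0, block {A,B,C,E} splits into {A,B} and {C,E}.
On input 0, block {D,F,G,H,J,L} splits into {H,J,L} and {D,G} and {F}.
Split {H,J,L} by δ(·,1) → {H,J} and {L}.
Split {H,J} by δ(·,1) → {H} and {J}.
No further refinement is possible. Final partition (7 blocks): {A,B} | {H} | {C,E} | {D,G} | {F} | {L} | {J}.
The equivalence class containing D is {D,G}, of size 2.

2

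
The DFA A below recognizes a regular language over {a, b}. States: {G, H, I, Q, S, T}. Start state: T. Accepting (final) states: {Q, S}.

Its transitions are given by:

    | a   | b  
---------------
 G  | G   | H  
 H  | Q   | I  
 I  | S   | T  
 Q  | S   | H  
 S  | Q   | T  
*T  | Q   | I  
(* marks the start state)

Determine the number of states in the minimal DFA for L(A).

First remove the unreachable states {G}; 5 states remain.
P0 = {Q,S} | {H,I,T}.
Stable partition: {Q,S} | {H,I,T} — 2 equivalence classes.

2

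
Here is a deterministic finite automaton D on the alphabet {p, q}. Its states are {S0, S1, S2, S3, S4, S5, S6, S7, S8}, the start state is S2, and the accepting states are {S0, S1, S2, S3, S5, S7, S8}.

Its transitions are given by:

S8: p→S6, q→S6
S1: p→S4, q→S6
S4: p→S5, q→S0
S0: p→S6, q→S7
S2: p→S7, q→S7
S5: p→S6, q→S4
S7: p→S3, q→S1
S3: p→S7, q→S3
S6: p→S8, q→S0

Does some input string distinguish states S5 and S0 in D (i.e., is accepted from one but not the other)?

All states are reachable from the start state.
Initial partition by acceptance: {S0,S1,S2,S3,S5,S7,S8} | {S4,S6}.
Refine {S0,S1,S2,S3,S5,S7,S8} on symbol p: members go to different blocks, giving {S0,S1,S5,S8} and {S2,S3,S7}.
On input q, block {S0,S1,S5,S8} splits into {S1,S5,S8} and {S0}.
Split {S2,S3,S7} by δ(·,q) → {S2,S3} and {S7}.
Split {S2,S3} by δ(·,q) → {S2} and {S3}.
The partition is now stable with 6 blocks: {S1,S5,S8} | {S4,S6} | {S2} | {S0} | {S7} | {S3}.
S5 and S0 end up in different blocks, so they are distinguishable. For instance, the string 'q' is accepted from only S0.

Yes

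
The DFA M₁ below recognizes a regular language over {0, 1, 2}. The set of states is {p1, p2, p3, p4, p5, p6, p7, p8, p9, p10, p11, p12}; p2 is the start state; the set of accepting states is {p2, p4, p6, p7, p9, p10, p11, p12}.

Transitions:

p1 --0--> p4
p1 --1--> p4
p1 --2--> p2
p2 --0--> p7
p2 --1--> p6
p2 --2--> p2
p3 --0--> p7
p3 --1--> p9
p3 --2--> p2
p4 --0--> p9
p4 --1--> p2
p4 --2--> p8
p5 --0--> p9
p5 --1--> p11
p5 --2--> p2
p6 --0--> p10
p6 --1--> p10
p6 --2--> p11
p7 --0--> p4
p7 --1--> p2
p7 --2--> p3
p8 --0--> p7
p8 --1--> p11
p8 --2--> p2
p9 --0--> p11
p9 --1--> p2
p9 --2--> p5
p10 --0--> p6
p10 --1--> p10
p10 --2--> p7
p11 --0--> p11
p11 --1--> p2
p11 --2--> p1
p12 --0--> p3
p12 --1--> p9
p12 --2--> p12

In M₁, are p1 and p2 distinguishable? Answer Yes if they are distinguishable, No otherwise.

Reachable states from the start: {p1,p2,p3,p4,p5,p6,p7,p8,p9,p10,p11}. Unreachable: {p12} — drop them.
Initial partition by acceptance: {p2,p4,p6,p7,p9,p10,p11} | {p1,p3,p5,p8}.
On input 2, block {p2,p4,p6,p7,p9,p10,p11} splits into {p4,p7,p9,p11} and {p2,p6,p10}.
Refine {p2,p6,p10} on symbol 0: members go to different blocks, giving {p6,p10} and {p2}.
No further refinement is possible. Final partition (4 blocks): {p4,p7,p9,p11} | {p1,p3,p5,p8} | {p6,p10} | {p2}.
p1 and p2 end up in different blocks, so they are distinguishable. For instance, the string 'ε' is accepted from only p2.

Yes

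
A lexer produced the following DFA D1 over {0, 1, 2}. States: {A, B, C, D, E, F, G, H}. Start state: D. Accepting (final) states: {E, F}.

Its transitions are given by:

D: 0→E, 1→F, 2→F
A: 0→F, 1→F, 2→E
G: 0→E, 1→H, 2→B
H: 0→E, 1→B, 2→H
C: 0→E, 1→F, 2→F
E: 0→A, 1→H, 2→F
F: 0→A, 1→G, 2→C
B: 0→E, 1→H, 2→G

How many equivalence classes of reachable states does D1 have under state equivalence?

All states are reachable from the start state.
Start with accepting vs non-accepting: {E,F} | {A,B,C,D,G,H}.
Refine {E,F} on symbol 2: members go to different blocks, giving {E} and {F}.
Split {A,B,C,D,G,H} by δ(·,0) → {B,C,D,G,H} and {A}.
Refine {B,C,D,G,H} on symbol 1: members go to different blocks, giving {B,G,H} and {C,D}.
No further refinement is possible. Final partition (5 blocks): {E} | {B,G,H} | {F} | {A} | {C,D}.

5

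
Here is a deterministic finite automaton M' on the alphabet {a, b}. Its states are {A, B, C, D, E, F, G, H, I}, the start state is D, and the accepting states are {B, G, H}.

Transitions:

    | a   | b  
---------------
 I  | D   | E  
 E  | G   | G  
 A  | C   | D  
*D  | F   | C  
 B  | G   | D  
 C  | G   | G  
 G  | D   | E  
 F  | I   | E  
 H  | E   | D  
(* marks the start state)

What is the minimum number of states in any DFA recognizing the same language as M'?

3

States {A,B,H} cannot be reached from the start state, so discard them.
P0 = {G} | {C,D,E,F,I}.
On input a, block {C,D,E,F,I} splits into {D,F,I} and {C,E}.
Stable partition: {G} | {D,F,I} | {C,E} — 3 equivalence classes.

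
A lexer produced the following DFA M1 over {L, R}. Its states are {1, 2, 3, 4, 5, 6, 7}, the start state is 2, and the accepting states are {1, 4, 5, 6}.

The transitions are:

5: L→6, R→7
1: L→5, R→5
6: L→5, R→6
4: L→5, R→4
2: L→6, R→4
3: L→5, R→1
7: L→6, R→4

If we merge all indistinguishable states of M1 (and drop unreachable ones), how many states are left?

States {1,3} cannot be reached from the start state, so discard them.
Start with accepting vs non-accepting: {4,5,6} | {2,7}.
On input R, block {4,5,6} splits into {4,6} and {5}.
Stable partition: {4,6} | {2,7} | {5} — 3 equivalence classes.

3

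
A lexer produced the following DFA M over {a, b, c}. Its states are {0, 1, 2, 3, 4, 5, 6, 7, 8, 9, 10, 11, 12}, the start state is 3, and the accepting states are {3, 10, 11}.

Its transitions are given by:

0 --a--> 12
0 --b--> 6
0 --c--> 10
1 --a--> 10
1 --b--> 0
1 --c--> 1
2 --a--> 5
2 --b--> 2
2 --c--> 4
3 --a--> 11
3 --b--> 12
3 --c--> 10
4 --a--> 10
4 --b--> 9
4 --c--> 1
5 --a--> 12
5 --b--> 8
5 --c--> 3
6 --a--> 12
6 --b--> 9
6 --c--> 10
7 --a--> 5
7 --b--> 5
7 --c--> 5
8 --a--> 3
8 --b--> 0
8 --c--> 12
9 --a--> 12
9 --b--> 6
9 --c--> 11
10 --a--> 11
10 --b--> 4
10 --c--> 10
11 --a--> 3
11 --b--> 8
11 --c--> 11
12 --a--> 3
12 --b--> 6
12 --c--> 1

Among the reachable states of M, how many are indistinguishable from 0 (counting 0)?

3

States {2,5,7} cannot be reached from the start state, so discard them.
Initial partition by acceptance: {3,10,11} | {0,1,4,6,8,9,12}.
Refine {0,1,4,6,8,9,12} on symbol a: members go to different blocks, giving {1,4,8,12} and {0,6,9}.
The partition is now stable with 3 blocks: {3,10,11} | {1,4,8,12} | {0,6,9}.
The equivalence class containing 0 is {0,6,9}, of size 3.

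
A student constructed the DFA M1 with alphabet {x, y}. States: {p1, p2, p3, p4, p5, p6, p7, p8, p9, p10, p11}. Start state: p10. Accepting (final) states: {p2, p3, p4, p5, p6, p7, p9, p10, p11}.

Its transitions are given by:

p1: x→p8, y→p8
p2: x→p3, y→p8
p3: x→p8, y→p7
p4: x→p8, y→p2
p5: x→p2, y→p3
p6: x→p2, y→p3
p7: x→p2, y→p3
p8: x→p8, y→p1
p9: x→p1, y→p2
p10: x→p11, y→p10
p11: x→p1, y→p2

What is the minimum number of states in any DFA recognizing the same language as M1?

Reachable states from the start: {p1,p2,p3,p7,p8,p10,p11}. Unreachable: {p4,p5,p6,p9} — drop them.
Initial partition by acceptance: {p2,p3,p7,p10,p11} | {p1,p8}.
On input x, block {p2,p3,p7,p10,p11} splits into {p2,p7,p10} and {p3,p11}.
Refine {p2,p7,p10} on symbol x: members go to different blocks, giving {p2,p10} and {p7}.
Split {p2,p10} by δ(·,y) → {p2} and {p10}.
On input y, block {p3,p11} splits into {p3} and {p11}.
No further refinement is possible. Final partition (6 blocks): {p2} | {p1,p8} | {p3} | {p7} | {p10} | {p11}.

6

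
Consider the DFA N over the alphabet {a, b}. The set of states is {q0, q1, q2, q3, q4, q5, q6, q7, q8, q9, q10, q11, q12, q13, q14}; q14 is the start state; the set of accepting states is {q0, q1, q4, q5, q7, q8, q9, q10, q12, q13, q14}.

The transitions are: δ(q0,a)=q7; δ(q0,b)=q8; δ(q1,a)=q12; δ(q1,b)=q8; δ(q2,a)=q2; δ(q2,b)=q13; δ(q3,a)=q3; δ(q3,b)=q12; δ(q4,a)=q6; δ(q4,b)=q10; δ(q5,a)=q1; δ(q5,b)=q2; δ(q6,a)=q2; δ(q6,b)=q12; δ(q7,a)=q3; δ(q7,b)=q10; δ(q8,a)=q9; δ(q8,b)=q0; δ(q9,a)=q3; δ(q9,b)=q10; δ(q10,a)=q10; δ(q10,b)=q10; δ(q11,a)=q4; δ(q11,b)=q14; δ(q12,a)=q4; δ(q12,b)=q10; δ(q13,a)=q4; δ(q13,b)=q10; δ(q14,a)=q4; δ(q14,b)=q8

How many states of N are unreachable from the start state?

BFS from q14 reaches {q0, q2, q3, q4, q6, q7, q8, q9, q10, q12, q13, q14}; the 3 state(s) q1, q5, q11 are never visited.

3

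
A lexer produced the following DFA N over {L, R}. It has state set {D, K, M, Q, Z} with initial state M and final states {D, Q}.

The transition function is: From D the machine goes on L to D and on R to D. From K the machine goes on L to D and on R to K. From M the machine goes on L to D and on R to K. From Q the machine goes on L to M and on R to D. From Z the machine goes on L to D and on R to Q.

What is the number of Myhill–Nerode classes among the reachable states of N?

2

First remove the unreachable states {Q,Z}; 3 states remain.
Start with accepting vs non-accepting: {D} | {K,M}.
Stable partition: {D} | {K,M} — 2 equivalence classes.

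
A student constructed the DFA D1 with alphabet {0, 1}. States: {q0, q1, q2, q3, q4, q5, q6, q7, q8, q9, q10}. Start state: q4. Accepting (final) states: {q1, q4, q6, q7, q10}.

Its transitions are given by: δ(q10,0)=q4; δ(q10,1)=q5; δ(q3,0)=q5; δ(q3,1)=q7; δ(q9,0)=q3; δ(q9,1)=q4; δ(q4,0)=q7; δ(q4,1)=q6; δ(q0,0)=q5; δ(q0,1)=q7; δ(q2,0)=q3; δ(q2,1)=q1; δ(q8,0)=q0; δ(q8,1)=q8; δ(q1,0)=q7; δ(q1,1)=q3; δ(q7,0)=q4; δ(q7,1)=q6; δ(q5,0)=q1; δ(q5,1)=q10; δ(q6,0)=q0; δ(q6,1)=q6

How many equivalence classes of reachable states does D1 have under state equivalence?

6

States {q2,q8,q9} cannot be reached from the start state, so discard them.
Initial partition by acceptance: {q1,q4,q6,q7,q10} | {q0,q3,q5}.
Refine {q1,q4,q6,q7,q10} on symbol 0: members go to different blocks, giving {q1,q4,q7,q10} and {q6}.
Refine {q1,q4,q7,q10} on symbol 1: members go to different blocks, giving {q1,q10} and {q4,q7}.
Split {q0,q3,q5} by δ(·,0) → {q0,q3} and {q5}.
Refine {q1,q10} on symbol 1: members go to different blocks, giving {q1} and {q10}.
Stable partition: {q1} | {q0,q3} | {q6} | {q4,q7} | {q5} | {q10} — 6 equivalence classes.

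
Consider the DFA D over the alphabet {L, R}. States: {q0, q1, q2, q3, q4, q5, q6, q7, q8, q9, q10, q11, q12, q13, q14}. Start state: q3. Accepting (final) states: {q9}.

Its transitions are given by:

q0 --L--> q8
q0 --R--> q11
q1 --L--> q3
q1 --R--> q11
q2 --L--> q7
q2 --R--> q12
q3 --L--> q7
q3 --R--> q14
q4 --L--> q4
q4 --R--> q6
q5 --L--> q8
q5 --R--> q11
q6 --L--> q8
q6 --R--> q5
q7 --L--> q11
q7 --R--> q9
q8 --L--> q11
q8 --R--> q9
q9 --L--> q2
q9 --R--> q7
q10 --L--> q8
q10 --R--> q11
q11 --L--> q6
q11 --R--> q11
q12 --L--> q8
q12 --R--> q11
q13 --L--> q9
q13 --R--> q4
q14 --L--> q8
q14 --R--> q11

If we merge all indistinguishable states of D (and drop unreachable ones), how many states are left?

States {q0,q1,q4,q10,q13} cannot be reached from the start state, so discard them.
P0 = {q9} | {q2,q3,q5,q6,q7,q8,q11,q12,q14}.
Refine {q2,q3,q5,q6,q7,q8,q11,q12,q14} on symbol R: members go to different blocks, giving {q2,q3,q5,q6,q11,q12,q14} and {q7,q8}.
On input L, block {q2,q3,q5,q6,q11,q12,q14} splits into {q2,q3,q5,q6,q12,q14} and {q11}.
Refine {q2,q3,q5,q6,q12,q14} on symbol R: members go to different blocks, giving {q2,q3,q6} and {q5,q12,q14}.
The partition is now stable with 5 blocks: {q9} | {q2,q3,q6} | {q7,q8} | {q11} | {q5,q12,q14}.

5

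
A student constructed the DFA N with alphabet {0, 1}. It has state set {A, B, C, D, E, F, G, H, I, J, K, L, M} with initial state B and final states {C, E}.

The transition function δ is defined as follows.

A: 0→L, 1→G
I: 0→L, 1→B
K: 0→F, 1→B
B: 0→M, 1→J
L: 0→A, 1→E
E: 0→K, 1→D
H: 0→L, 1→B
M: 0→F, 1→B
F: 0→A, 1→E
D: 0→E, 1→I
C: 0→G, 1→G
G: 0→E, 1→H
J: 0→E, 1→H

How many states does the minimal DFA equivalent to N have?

States {C} cannot be reached from the start state, so discard them.
Start with accepting vs non-accepting: {E} | {A,B,D,F,G,H,I,J,K,L,M}.
Refine {A,B,D,F,G,H,I,J,K,L,M} on symbol 0: members go to different blocks, giving {A,B,F,H,I,K,L,M} and {D,G,J}.
Split {A,B,F,H,I,K,L,M} by δ(·,1) → {H,I,K,M} and {A,B} and {F,L}.
Refine {A,B} on symbol 0: members go to different blocks, giving {A} and {B}.
The partition is now stable with 6 blocks: {E} | {H,I,K,M} | {D,G,J} | {A} | {F,L} | {B}.

6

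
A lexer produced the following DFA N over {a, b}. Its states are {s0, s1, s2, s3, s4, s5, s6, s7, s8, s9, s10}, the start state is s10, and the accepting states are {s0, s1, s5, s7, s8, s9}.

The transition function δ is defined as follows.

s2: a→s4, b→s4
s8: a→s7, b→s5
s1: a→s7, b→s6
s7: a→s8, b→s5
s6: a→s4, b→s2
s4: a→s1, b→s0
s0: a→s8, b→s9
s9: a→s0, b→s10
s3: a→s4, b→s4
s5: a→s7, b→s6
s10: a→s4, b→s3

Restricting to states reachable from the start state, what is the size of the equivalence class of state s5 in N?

3

Every state is reachable, so we keep all 11.
Start with accepting vs non-accepting: {s0,s1,s5,s7,s8,s9} | {s2,s3,s4,s6,s10}.
Refine {s0,s1,s5,s7,s8,s9} on symbol b: members go to different blocks, giving {s0,s7,s8} and {s1,s5,s9}.
Split {s2,s3,s4,s6,s10} by δ(·,a) → {s2,s3,s6,s10} and {s4}.
On input b, block {s2,s3,s6,s10} splits into {s2,s3} and {s6,s10}.
The partition is now stable with 5 blocks: {s0,s7,s8} | {s2,s3} | {s1,s5,s9} | {s4} | {s6,s10}.
The equivalence class containing s5 is {s1,s5,s9}, of size 3.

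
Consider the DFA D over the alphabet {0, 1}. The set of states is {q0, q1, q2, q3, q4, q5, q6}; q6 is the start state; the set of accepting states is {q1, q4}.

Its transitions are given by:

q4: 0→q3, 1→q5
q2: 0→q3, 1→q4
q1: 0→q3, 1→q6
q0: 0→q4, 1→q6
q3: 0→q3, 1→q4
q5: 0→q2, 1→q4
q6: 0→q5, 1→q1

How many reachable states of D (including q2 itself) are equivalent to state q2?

4

First remove the unreachable states {q0}; 6 states remain.
P0 = {q1,q4} | {q2,q3,q5,q6}.
The partition is now stable with 2 blocks: {q1,q4} | {q2,q3,q5,q6}.
State q2 belongs to the block {q2,q3,q5,q6}, which has 4 states.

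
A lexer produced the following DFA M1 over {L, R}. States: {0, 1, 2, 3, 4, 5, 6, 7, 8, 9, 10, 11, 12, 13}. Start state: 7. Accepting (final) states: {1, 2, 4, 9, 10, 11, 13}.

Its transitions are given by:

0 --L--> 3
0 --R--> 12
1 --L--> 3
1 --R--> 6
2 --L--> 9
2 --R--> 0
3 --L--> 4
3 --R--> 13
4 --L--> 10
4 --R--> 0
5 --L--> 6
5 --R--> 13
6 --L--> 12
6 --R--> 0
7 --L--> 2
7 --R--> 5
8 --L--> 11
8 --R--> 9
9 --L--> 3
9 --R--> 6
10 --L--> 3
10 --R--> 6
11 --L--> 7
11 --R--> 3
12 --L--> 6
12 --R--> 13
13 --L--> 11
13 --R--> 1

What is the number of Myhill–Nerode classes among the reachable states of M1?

States {8} cannot be reached from the start state, so discard them.
Initial partition by acceptance: {1,2,4,9,10,11,13} | {0,3,5,6,7,12}.
Split {1,2,4,9,10,11,13} by δ(·,L) → {1,9,10,11} and {2,4,13}.
On input L, block {0,3,5,6,7,12} splits into {0,5,6,12} and {3,7}.
Refine {1,9,10,11} on symbol R: members go to different blocks, giving {1,9,10} and {11}.
Refine {0,5,6,12} on symbol L: members go to different blocks, giving {5,6,12} and {0}.
Split {5,6,12} by δ(·,R) → {5,12} and {6}.
On input L, block {2,4,13} splits into {2,4} and {13}.
Refine {3,7} on symbol R: members go to different blocks, giving {3} and {7}.
The partition is now stable with 9 blocks: {1,9,10} | {5,12} | {2,4} | {3} | {11} | {0} | {6} | {13} | {7}.

9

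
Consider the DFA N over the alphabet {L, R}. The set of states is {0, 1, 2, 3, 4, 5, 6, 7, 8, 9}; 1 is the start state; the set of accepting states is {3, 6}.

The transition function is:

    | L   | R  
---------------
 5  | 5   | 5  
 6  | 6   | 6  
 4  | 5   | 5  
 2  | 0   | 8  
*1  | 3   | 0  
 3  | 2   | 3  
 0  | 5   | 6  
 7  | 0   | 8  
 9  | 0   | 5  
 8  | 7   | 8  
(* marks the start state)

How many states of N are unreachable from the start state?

No path from 1 leads to 4, 9; the other 8 states are all reachable.

2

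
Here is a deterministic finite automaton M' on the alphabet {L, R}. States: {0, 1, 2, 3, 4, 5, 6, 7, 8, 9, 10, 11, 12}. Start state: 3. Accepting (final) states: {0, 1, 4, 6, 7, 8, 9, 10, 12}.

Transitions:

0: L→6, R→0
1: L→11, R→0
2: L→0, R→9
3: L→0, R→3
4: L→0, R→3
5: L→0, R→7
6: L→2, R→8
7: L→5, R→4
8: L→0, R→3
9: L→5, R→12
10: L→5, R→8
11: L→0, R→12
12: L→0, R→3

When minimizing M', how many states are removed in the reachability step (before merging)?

No path from 3 leads to 1, 10, 11; the other 10 states are all reachable.

3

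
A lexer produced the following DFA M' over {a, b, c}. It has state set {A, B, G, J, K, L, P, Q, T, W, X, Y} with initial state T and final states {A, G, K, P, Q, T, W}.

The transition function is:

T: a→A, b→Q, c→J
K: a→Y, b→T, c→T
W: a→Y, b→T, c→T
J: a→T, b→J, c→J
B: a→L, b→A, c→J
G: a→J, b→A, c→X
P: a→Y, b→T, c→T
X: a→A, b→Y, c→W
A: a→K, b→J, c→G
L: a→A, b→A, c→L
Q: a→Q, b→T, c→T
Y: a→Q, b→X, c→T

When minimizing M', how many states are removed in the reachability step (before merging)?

3

BFS from T reaches {A, G, J, K, Q, T, W, X, Y}; the 3 state(s) B, L, P are never visited.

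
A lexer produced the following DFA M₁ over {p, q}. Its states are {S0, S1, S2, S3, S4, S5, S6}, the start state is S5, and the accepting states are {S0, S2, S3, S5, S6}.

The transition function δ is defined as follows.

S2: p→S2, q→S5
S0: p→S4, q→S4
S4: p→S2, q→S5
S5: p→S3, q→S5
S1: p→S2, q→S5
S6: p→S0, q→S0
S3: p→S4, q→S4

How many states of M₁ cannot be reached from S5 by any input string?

3

BFS from S5 reaches {S2, S3, S4, S5}; the 3 state(s) S0, S1, S6 are never visited.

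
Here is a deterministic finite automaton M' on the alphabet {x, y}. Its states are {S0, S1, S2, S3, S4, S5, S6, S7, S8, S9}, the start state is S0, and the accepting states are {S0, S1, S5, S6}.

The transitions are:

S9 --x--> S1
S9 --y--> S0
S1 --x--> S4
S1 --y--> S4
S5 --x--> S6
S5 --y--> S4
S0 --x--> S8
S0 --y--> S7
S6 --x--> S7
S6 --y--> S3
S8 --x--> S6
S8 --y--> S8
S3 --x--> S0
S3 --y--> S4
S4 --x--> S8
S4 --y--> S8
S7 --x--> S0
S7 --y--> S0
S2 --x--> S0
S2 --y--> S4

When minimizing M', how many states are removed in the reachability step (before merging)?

4

BFS from S0 reaches {S0, S3, S4, S6, S7, S8}; the 4 state(s) S1, S2, S5, S9 are never visited.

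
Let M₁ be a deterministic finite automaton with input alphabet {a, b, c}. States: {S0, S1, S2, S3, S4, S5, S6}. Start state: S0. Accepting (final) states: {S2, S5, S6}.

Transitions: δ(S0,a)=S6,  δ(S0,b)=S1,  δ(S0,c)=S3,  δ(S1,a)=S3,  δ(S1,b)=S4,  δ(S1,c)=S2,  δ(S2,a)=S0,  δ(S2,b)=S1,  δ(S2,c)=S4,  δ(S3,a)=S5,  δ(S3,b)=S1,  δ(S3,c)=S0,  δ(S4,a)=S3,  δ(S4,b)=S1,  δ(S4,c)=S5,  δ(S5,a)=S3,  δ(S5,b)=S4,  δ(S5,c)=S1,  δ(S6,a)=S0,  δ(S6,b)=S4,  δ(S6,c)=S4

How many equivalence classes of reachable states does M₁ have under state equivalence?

Every state is reachable, so we keep all 7.
Start with accepting vs non-accepting: {S2,S5,S6} | {S0,S1,S3,S4}.
Refine {S0,S1,S3,S4} on symbol a: members go to different blocks, giving {S0,S3} and {S1,S4}.
No further refinement is possible. Final partition (3 blocks): {S2,S5,S6} | {S0,S3} | {S1,S4}.

3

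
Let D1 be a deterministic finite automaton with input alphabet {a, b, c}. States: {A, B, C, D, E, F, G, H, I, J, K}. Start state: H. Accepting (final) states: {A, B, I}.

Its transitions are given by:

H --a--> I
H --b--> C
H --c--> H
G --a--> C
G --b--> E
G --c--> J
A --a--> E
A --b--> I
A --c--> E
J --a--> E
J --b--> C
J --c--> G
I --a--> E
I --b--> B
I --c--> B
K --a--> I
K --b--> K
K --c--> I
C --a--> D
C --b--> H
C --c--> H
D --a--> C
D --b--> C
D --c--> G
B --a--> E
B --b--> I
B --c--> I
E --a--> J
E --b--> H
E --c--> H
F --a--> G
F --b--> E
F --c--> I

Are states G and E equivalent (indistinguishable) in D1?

No

Reachable states from the start: {B,C,D,E,G,H,I,J}. Unreachable: {A,F,K} — drop them.
Initial partition by acceptance: {B,I} | {C,D,E,G,H,J}.
On input a, block {C,D,E,G,H,J} splits into {C,D,E,G,J} and {H}.
On input b, block {C,D,E,G,J} splits into {D,G,J} and {C,E}.
The partition is now stable with 4 blocks: {B,I} | {D,G,J} | {H} | {C,E}.
G and E end up in different blocks, so they are distinguishable. For instance, the string 'ba' is accepted from only E.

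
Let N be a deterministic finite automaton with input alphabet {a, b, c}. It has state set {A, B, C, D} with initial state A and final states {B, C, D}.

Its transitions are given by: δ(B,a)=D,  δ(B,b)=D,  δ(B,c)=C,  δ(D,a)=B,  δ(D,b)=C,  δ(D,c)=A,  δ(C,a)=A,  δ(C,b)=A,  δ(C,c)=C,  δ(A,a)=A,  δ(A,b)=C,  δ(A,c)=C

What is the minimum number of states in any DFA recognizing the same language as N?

2

States {B,D} cannot be reached from the start state, so discard them.
Start with accepting vs non-accepting: {C} | {A}.
Stable partition: {C} | {A} — 2 equivalence classes.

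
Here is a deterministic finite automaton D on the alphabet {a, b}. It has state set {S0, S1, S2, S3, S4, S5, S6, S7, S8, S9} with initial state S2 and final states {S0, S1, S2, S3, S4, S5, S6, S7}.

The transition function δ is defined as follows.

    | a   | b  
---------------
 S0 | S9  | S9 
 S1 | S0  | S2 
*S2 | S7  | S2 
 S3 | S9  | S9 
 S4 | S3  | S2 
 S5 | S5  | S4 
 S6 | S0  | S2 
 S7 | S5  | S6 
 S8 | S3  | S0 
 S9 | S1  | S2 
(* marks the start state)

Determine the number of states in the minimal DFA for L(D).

5

First remove the unreachable states {S8}; 9 states remain.
Start with accepting vs non-accepting: {S0,S1,S2,S3,S4,S5,S6,S7} | {S9}.
Split {S0,S1,S2,S3,S4,S5,S6,S7} by δ(·,a) → {S1,S2,S4,S5,S6,S7} and {S0,S3}.
Split {S1,S2,S4,S5,S6,S7} by δ(·,a) → {S1,S4,S6} and {S2,S5,S7}.
Split {S2,S5,S7} by δ(·,b) → {S5,S7} and {S2}.
Stable partition: {S1,S4,S6} | {S9} | {S0,S3} | {S5,S7} | {S2} — 5 equivalence classes.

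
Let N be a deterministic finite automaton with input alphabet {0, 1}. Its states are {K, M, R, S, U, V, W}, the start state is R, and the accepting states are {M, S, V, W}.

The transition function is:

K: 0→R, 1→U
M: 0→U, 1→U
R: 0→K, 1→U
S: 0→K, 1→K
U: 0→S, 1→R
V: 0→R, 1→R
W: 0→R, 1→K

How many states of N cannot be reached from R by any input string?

3

Starting at R and following transitions, the reachable set is {K, R, S, U}. That leaves M, V, W unreachable — 3 in total.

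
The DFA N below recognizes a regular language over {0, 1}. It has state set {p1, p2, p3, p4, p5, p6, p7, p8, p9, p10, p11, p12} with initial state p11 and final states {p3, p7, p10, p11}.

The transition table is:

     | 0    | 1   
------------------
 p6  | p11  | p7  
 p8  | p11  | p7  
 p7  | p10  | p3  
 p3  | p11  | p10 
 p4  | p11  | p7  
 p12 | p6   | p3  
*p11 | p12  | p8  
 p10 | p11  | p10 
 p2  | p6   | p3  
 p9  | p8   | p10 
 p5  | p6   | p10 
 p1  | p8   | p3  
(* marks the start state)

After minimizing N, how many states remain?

5

First remove the unreachable states {p1,p2,p4,p5,p9}; 7 states remain.
Initial partition by acceptance: {p3,p7,p10,p11} | {p6,p8,p12}.
Split {p3,p7,p10,p11} by δ(·,0) → {p3,p7,p10} and {p11}.
Split {p3,p7,p10} by δ(·,0) → {p3,p10} and {p7}.
Refine {p6,p8,p12} on symbol 0: members go to different blocks, giving {p6,p8} and {p12}.
Stable partition: {p3,p10} | {p6,p8} | {p11} | {p7} | {p12} — 5 equivalence classes.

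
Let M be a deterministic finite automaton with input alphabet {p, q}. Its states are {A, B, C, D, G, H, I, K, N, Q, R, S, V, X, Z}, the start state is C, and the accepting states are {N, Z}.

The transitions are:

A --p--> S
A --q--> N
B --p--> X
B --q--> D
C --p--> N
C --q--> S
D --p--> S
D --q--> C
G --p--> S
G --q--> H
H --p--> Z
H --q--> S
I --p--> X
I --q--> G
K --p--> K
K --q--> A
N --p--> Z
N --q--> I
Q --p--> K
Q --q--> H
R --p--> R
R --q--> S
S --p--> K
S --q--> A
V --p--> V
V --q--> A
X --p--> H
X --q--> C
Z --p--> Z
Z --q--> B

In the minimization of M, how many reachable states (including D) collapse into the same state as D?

2

First remove the unreachable states {Q,R,V}; 12 states remain.
P0 = {N,Z} | {A,B,C,D,G,H,I,K,S,X}.
Split {A,B,C,D,G,H,I,K,S,X} by δ(·,p) → {A,B,D,G,I,K,S,X} and {C,H}.
Refine {A,B,D,G,I,K,S,X} on symbol p: members go to different blocks, giving {A,B,D,G,I,K,S} and {X}.
On input p, block {A,B,D,G,I,K,S} splits into {A,D,G,K,S} and {B,I}.
On input q, block {A,D,G,K,S} splits into {D,G} and {K,S} and {A}.
No further refinement is possible. Final partition (7 blocks): {N,Z} | {D,G} | {C,H} | {X} | {B,I} | {K,S} | {A}.
The equivalence class containing D is {D,G}, of size 2.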